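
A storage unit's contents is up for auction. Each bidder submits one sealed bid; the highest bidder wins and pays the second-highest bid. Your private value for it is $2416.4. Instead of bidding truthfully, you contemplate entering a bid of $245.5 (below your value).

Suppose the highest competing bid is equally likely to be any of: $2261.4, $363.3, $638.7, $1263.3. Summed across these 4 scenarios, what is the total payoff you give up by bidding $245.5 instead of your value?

The deviation costs you only when the competing bid falls strictly between $245.5 and $2416.4; elsewhere both bids give the same outcome.
$2261.4: truthful payoff $155, deviation payoff $0 → loss $155.
$363.3: truthful payoff $2053.1, deviation payoff $0 → loss $2053.1.
$638.7: truthful payoff $1777.7, deviation payoff $0 → loss $1777.7.
$1263.3: truthful payoff $1153.1, deviation payoff $0 → loss $1153.1.
Total loss = $155 + $2053.1 + $1777.7 + $1153.1 = $5138.9.
Because the price is fixed by the runner-up's bid, deviating from your value can only change a good outcome into a bad one — never the reverse.

$5138.9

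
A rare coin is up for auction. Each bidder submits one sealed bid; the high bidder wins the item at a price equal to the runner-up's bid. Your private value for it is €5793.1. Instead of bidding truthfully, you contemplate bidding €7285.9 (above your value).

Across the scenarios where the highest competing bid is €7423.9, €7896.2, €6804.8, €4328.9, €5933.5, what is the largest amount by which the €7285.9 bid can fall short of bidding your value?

€1011.7

€7423.9: same outcome either way → loss €0.
€7896.2: same outcome either way → loss €0.
€6804.8: truthful gives €0, deviation gives −€1011.7 → loss €1011.7.
€4328.9: same outcome either way → loss €0.
€5933.5: truthful gives €0, deviation gives −€140.4 → loss €140.4.
Maximum loss: €1011.7.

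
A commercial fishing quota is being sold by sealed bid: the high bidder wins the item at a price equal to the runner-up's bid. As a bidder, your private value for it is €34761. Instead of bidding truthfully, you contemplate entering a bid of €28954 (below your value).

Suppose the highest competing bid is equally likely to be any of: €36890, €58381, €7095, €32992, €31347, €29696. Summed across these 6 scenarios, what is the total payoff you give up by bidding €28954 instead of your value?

€10248

The deviation costs you only when the competing bid falls strictly between €28954 and €34761; elsewhere both bids give the same outcome.
€36890: outcomes coincide → loss €0.
€58381: outcomes coincide → loss €0.
€7095: outcomes coincide → loss €0.
€32992: truthful payoff €1769, deviation payoff €0 → loss €1769.
€31347: truthful payoff €3414, deviation payoff €0 → loss €3414.
€29696: truthful payoff €5065, deviation payoff €0 → loss €5065.
Total loss = €1769 + €3414 + €5065 = €10248.
Because the price is fixed by the runner-up's bid, deviating from your value can only change a good outcome into a bad one — never the reverse.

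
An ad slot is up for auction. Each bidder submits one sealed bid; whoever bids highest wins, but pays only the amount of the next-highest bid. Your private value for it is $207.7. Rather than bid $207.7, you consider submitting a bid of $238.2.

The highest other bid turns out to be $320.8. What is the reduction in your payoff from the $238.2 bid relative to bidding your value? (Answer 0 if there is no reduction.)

$0

Bidding your value $207.7: you lose (since $207.7 < $320.8). Payoff $0.
Bidding $238.2: you lose. Payoff $0.
Difference = $0 − $0 = $0; both bids lead to the same outcome because the competing bid is above both your value and your alternative bid.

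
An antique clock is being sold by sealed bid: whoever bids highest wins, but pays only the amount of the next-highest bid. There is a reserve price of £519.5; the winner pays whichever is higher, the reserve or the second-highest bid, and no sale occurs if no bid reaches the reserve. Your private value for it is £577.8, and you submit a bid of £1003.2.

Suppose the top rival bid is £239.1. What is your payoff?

£58.3

Your bid £1003.2 is the highest and exceeds the reserve.
Price = max(second-highest bid, reserve) = max(£239.1, £519.5) = £519.5.
Payoff = £577.8 − £519.5 = £58.3.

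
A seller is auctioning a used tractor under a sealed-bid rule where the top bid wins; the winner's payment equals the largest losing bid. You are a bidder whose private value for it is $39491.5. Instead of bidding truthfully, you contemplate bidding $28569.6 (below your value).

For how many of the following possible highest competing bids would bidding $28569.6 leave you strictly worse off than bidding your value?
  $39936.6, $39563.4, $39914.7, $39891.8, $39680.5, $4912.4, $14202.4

The deviation hurts exactly when the highest competing bid lies strictly between $28569.6 and $39491.5 — underbidding then forfeits a profitable win.
$39936.6: above both → same outcome either way.
$39563.4: above both → same outcome either way.
$39914.7: above both → same outcome either way.
$39891.8: above both → same outcome either way.
$39680.5: above both → same outcome either way.
$4912.4: below both → same outcome either way.
$14202.4: below both → same outcome either way.
Count: 0.

0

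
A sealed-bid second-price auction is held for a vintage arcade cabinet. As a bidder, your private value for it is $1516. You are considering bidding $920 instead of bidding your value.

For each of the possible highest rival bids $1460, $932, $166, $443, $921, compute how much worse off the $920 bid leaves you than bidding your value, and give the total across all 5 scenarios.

$1235

The deviation costs you only when the competing bid falls strictly between $920 and $1516; elsewhere both bids give the same outcome.
$1460: truthful payoff $56, deviation payoff $0 → loss $56.
$932: truthful payoff $584, deviation payoff $0 → loss $584.
$166: outcomes coincide → loss $0.
$443: outcomes coincide → loss $0.
$921: truthful payoff $595, deviation payoff $0 → loss $595.
Total loss = $56 + $584 + $595 = $1235.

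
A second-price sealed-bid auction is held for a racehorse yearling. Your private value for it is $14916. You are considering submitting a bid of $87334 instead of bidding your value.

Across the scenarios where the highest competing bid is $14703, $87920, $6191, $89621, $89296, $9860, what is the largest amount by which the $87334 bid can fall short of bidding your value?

$0

$14703: same outcome either way → loss $0.
$87920: same outcome either way → loss $0.
$6191: same outcome either way → loss $0.
$89621: same outcome either way → loss $0.
$89296: same outcome either way → loss $0.
$9860: same outcome either way → loss $0.
Maximum loss: $0.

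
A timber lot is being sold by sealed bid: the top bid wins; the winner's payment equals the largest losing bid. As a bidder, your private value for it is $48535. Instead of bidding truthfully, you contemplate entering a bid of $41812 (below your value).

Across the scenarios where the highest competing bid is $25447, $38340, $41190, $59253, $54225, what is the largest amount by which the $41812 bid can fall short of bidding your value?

$25447: same outcome either way → loss $0.
$38340: same outcome either way → loss $0.
$41190: same outcome either way → loss $0.
$59253: same outcome either way → loss $0.
$54225: same outcome either way → loss $0.
Maximum loss: $0.

$0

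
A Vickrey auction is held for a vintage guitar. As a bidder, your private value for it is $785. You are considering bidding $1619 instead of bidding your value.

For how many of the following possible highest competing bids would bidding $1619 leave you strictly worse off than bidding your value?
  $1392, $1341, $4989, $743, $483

2

The deviation hurts exactly when the highest competing bid lies strictly between $785 and $1619 — overbidding then wins at a price above your value.
$1392: inside the interval → strictly worse (loss $607).
$1341: inside the interval → strictly worse (loss $556).
$4989: above both → same outcome either way.
$743: below both → same outcome either way.
$483: below both → same outcome either way.
Count: 2.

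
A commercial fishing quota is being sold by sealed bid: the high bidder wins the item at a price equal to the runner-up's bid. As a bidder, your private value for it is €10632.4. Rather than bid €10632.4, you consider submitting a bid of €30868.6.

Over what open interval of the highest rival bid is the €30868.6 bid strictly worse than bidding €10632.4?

If the competing bid is below €10632.4, both bids win at the same price — no difference.
If it is above €30868.6, both bids lose — no difference.
If it lies strictly between €10632.4 and €30868.6, bidding your value loses (payoff 0) while bidding €30868.6 wins at a price above your value (payoff negative).
So the deviation strictly hurts on the open interval (€10632.4, €30868.6).
In a second-price auction your bid sets only whether you win, not what you pay, so bidding your true value is weakly dominant.

(€10632.4, €30868.6)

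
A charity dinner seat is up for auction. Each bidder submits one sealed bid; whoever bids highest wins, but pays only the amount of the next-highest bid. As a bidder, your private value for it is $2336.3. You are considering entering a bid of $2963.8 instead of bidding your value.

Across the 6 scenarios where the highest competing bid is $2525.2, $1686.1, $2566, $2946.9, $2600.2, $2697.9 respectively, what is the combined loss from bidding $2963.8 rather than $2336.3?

$1654.7

The deviation costs you only when the competing bid falls strictly between $2336.3 and $2963.8; elsewhere both bids give the same outcome.
$2525.2: truthful payoff $0, deviation payoff −$188.9 → loss $188.9.
$1686.1: outcomes coincide → loss $0.
$2566: truthful payoff $0, deviation payoff −$229.7 → loss $229.7.
$2946.9: truthful payoff $0, deviation payoff −$610.6 → loss $610.6.
$2600.2: truthful payoff $0, deviation payoff −$263.9 → loss $263.9.
$2697.9: truthful payoff $0, deviation payoff −$361.6 → loss $361.6.
Total loss = $188.9 + $229.7 + $610.6 + $263.9 + $361.6 = $1654.7.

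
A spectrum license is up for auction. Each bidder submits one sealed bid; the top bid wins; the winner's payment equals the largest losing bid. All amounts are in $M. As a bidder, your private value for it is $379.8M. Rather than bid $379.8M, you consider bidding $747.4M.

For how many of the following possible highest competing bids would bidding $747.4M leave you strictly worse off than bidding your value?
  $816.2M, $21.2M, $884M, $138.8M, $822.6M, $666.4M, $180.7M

1

The deviation hurts exactly when the highest competing bid lies strictly between $379.8M and $747.4M — overbidding then wins at a price above your value.
$816.2M: above both → same outcome either way.
$21.2M: below both → same outcome either way.
$884M: above both → same outcome either way.
$138.8M: below both → same outcome either way.
$822.6M: above both → same outcome either way.
$666.4M: inside the interval → strictly worse (loss $286.6M).
$180.7M: below both → same outcome either way.
Count: 1.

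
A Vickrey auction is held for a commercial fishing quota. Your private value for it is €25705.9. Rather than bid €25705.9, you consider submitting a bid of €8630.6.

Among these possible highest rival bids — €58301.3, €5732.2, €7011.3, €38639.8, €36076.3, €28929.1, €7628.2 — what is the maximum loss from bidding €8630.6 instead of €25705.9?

€58301.3: same outcome either way → loss €0.
€5732.2: same outcome either way → loss €0.
€7011.3: same outcome either way → loss €0.
€38639.8: same outcome either way → loss €0.
€36076.3: same outcome either way → loss €0.
€28929.1: same outcome either way → loss €0.
€7628.2: same outcome either way → loss €0.
Maximum loss: €0.

€0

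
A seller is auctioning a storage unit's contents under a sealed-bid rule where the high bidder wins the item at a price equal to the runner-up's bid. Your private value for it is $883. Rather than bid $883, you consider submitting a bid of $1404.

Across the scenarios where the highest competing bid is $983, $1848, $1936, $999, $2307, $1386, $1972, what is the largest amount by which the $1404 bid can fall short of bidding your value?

$503

$983: truthful gives $0, deviation gives −$100 → loss $100.
$1848: same outcome either way → loss $0.
$1936: same outcome either way → loss $0.
$999: truthful gives $0, deviation gives −$116 → loss $116.
$2307: same outcome either way → loss $0.
$1386: truthful gives $0, deviation gives −$503 → loss $503.
$1972: same outcome either way → loss $0.
Maximum loss: $503.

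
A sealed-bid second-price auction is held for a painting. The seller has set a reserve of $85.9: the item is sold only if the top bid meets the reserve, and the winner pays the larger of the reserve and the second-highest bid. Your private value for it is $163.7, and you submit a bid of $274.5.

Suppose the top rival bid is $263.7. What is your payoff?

−$100

Your bid $274.5 is the highest and exceeds the reserve.
Price = max(second-highest bid, reserve) = max($263.7, $85.9) = $263.7.
Payoff = $163.7 − $263.7 = −$100.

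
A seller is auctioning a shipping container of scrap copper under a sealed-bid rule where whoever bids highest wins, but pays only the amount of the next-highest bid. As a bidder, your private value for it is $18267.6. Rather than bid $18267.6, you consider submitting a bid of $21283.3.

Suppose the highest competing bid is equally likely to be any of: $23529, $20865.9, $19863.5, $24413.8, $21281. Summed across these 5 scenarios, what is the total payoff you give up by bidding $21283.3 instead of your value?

$7207.6

The deviation costs you only when the competing bid falls strictly between $18267.6 and $21283.3; elsewhere both bids give the same outcome.
$23529: outcomes coincide → loss $0.
$20865.9: truthful payoff $0, deviation payoff −$2598.3 → loss $2598.3.
$19863.5: truthful payoff $0, deviation payoff −$1595.9 → loss $1595.9.
$24413.8: outcomes coincide → loss $0.
$21281: truthful payoff $0, deviation payoff −$3013.4 → loss $3013.4.
Total loss = $2598.3 + $1595.9 + $3013.4 = $7207.6.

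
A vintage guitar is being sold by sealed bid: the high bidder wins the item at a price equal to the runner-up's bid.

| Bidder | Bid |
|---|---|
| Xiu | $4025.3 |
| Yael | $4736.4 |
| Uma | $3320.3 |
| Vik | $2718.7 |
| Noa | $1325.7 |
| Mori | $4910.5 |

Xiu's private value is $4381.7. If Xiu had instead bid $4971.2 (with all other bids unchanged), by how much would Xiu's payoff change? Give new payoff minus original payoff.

−$528.8

The highest bid among the other bidders is $4910.5; Xiu's bid doesn't change that.
Original bid $4025.3: Xiu is not highest (top rival bid is $4910.5); payoff $0.
Alternative bid $4971.2: Xiu is highest, pays the top rival bid $4910.5; payoff $4381.7 − $4910.5 = −$528.8.
Change in payoff = −$528.8 − ($0) = −$528.8.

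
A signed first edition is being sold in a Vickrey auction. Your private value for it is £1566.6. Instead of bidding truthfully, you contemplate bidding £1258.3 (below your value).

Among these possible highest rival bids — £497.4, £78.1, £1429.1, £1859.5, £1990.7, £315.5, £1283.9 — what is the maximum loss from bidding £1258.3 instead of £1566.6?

£497.4: same outcome either way → loss £0.
£78.1: same outcome either way → loss £0.
£1429.1: truthful gives £137.5, deviation gives £0 → loss £137.5.
£1859.5: same outcome either way → loss £0.
£1990.7: same outcome either way → loss £0.
£315.5: same outcome either way → loss £0.
£1283.9: truthful gives £282.7, deviation gives £0 → loss £282.7.
Maximum loss: £282.7.

£282.7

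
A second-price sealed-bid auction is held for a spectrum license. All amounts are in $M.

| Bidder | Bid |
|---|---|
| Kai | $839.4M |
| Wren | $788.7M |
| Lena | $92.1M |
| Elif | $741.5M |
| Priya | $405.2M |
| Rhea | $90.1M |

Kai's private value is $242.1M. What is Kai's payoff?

Highest bid: Kai at $839.4M, so Kai wins.
Second-highest bid: Wren at $788.7M — that is the price the winner pays.
Kai's payoff = value − price = $242.1M − $788.7M = −$546.6M.

−$546.6M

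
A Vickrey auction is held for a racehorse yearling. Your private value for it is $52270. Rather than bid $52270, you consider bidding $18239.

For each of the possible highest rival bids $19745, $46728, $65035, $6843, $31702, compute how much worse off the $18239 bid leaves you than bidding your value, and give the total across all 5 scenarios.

$58635

The deviation costs you only when the competing bid falls strictly between $18239 and $52270; elsewhere both bids give the same outcome.
$19745: truthful payoff $32525, deviation payoff $0 → loss $32525.
$46728: truthful payoff $5542, deviation payoff $0 → loss $5542.
$65035: outcomes coincide → loss $0.
$6843: outcomes coincide → loss $0.
$31702: truthful payoff $20568, deviation payoff $0 → loss $20568.
Total loss = $32525 + $5542 + $20568 = $58635.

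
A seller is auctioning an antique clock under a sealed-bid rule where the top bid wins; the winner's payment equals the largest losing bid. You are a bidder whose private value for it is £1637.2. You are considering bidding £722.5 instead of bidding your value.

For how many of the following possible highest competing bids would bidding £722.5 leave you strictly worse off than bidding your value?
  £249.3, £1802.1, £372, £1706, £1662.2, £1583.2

1

The deviation hurts exactly when the highest competing bid lies strictly between £722.5 and £1637.2 — underbidding then forfeits a profitable win.
£249.3: below both → same outcome either way.
£1802.1: above both → same outcome either way.
£372: below both → same outcome either way.
£1706: above both → same outcome either way.
£1662.2: above both → same outcome either way.
£1583.2: inside the interval → strictly worse (loss £54).
Count: 1.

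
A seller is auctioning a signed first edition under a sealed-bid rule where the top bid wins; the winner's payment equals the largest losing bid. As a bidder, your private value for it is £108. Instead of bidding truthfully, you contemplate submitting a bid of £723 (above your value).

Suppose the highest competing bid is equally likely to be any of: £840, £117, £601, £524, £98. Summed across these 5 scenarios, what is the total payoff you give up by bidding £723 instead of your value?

£918

The deviation costs you only when the competing bid falls strictly between £108 and £723; elsewhere both bids give the same outcome.
£840: outcomes coincide → loss £0.
£117: truthful payoff £0, deviation payoff −£9 → loss £9.
£601: truthful payoff £0, deviation payoff −£493 → loss £493.
£524: truthful payoff £0, deviation payoff −£416 → loss £416.
£98: outcomes coincide → loss £0.
Total loss = £9 + £493 + £416 = £918.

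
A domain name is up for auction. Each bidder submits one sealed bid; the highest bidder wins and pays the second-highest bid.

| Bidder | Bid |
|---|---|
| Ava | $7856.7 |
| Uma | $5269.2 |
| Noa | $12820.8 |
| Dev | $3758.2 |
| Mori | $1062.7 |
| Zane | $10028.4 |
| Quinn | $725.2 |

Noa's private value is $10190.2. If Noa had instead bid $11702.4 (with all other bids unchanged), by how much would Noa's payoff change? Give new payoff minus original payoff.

$0

The highest bid among the other bidders is $10028.4; Noa's bid doesn't change that.
Original bid $12820.8: Noa is highest, pays the top rival bid $10028.4; payoff $10190.2 − $10028.4 = $161.8.
Alternative bid $11702.4: Noa is highest, pays the top rival bid $10028.4; payoff $10190.2 − $10028.4 = $161.8.
Change in payoff = $161.8 − ($161.8) = $0.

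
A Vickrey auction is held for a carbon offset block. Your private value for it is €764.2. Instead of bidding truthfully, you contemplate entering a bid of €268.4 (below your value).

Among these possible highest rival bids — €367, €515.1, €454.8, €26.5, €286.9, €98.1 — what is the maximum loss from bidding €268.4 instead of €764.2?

€367: truthful gives €397.2, deviation gives €0 → loss €397.2.
€515.1: truthful gives €249.1, deviation gives €0 → loss €249.1.
€454.8: truthful gives €309.4, deviation gives €0 → loss €309.4.
€26.5: same outcome either way → loss €0.
€286.9: truthful gives €477.3, deviation gives €0 → loss €477.3.
€98.1: same outcome either way → loss €0.
Maximum loss: €477.3.

€477.3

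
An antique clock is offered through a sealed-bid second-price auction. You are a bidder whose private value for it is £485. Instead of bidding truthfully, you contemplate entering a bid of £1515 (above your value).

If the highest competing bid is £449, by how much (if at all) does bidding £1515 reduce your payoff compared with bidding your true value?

Bidding your value £485: you win (since £485 > £449) and pay £449. Payoff £36.
Bidding £1515: you win and pay £449. Payoff £485 − £449 = £36.
Difference = £36 − £36 = £0; both bids lead to the same outcome because the competing bid is below both your value and your alternative bid.

£0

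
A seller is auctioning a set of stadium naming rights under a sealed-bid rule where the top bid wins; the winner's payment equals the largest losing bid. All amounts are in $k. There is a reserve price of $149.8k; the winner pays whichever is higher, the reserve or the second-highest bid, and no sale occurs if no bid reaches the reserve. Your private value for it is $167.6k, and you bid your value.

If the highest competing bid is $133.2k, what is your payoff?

Your bid $167.6k is the highest and exceeds the reserve.
Price = max(second-highest bid, reserve) = max($133.2k, $149.8k) = $149.8k.
Payoff = $167.6k − $149.8k = $17.8k.

$17.8k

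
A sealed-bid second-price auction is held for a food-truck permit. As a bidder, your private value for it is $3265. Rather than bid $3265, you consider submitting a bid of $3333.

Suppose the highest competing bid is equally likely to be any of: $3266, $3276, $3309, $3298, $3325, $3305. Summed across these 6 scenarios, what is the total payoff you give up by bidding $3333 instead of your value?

$189

The deviation costs you only when the competing bid falls strictly between $3265 and $3333; elsewhere both bids give the same outcome.
$3266: truthful payoff $0, deviation payoff −$1 → loss $1.
$3276: truthful payoff $0, deviation payoff −$11 → loss $11.
$3309: truthful payoff $0, deviation payoff −$44 → loss $44.
$3298: truthful payoff $0, deviation payoff −$33 → loss $33.
$3325: truthful payoff $0, deviation payoff −$60 → loss $60.
$3305: truthful payoff $0, deviation payoff −$40 → loss $40.
Total loss = $1 + $11 + $44 + $33 + $60 + $40 = $189.
Truthful bidding weakly dominates here: raising your bid can only win items priced above your value, and lowering it can only forfeit items priced below.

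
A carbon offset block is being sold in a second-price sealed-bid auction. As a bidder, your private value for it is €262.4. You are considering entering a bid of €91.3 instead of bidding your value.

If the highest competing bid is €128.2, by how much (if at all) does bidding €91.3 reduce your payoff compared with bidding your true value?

€134.2

Bidding your value €262.4: you win (since €262.4 > €128.2) and pay €128.2. Payoff €134.2.
Bidding €91.3: you lose. Payoff €0.
The competing bid €128.2 lies between your shaded bid and your value, so underbidding forfeits an item you could have won at a profitable price.
Loss from deviating = €134.2 − (€0) = €134.2.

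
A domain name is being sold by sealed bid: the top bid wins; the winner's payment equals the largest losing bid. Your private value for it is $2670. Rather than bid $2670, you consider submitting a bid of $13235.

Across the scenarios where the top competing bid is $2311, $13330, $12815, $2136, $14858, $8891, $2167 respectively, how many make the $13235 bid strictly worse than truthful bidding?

2

The deviation hurts exactly when the highest competing bid lies strictly between $2670 and $13235 — overbidding then wins at a price above your value.
$2311: below both → same outcome either way.
$13330: above both → same outcome either way.
$12815: inside the interval → strictly worse (loss $10145).
$2136: below both → same outcome either way.
$14858: above both → same outcome either way.
$8891: inside the interval → strictly worse (loss $6221).
$2167: below both → same outcome either way.
Count: 2.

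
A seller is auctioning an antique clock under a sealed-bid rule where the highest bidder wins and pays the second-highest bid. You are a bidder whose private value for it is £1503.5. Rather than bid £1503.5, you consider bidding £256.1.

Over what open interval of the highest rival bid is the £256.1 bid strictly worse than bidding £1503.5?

(£256.1, £1503.5)

If the competing bid is below £256.1, both bids win at the same price — no difference.
If it is above £1503.5, both bids lose — no difference.
If it lies strictly between £256.1 and £1503.5, bidding your value wins at a price below your value (positive payoff) while bidding £256.1 loses (payoff 0).
So the deviation strictly hurts on the open interval (£256.1, £1503.5).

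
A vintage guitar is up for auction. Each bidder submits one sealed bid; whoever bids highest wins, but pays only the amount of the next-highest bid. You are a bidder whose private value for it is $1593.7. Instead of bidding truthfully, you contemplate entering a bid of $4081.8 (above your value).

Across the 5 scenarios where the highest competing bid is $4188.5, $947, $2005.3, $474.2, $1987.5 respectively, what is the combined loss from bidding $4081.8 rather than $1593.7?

$805.4

The deviation costs you only when the competing bid falls strictly between $1593.7 and $4081.8; elsewhere both bids give the same outcome.
$4188.5: outcomes coincide → loss $0.
$947: outcomes coincide → loss $0.
$2005.3: truthful payoff $0, deviation payoff −$411.6 → loss $411.6.
$474.2: outcomes coincide → loss $0.
$1987.5: truthful payoff $0, deviation payoff −$393.8 → loss $393.8.
Total loss = $411.6 + $393.8 = $805.4.
Because the price is fixed by the runner-up's bid, deviating from your value can only change a good outcome into a bad one — never the reverse.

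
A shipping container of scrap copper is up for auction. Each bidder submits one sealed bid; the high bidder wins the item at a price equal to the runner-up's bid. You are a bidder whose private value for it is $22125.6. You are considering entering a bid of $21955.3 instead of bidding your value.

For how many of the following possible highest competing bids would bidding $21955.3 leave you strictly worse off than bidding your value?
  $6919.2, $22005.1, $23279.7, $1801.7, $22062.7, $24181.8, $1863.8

The deviation hurts exactly when the highest competing bid lies strictly between $21955.3 and $22125.6 — underbidding then forfeits a profitable win.
$6919.2: below both → same outcome either way.
$22005.1: inside the interval → strictly worse (loss $120.5).
$23279.7: above both → same outcome either way.
$1801.7: below both → same outcome either way.
$22062.7: inside the interval → strictly worse (loss $62.9).
$24181.8: above both → same outcome either way.
$1863.8: below both → same outcome either way.
Count: 2.

2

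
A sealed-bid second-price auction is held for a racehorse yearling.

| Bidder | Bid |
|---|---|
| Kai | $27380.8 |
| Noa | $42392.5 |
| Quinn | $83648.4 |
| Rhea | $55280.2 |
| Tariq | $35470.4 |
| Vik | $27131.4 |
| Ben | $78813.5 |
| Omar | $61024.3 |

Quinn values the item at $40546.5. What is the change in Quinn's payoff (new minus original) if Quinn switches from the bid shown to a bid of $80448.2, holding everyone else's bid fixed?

The highest bid among the other bidders is $78813.5; Quinn's bid doesn't change that.
Original bid $83648.4: Quinn is highest, pays the top rival bid $78813.5; payoff $40546.5 − $78813.5 = −$38267.
Alternative bid $80448.2: Quinn is highest, pays the top rival bid $78813.5; payoff $40546.5 − $78813.5 = −$38267.
Change in payoff = −$38267 − (−$38267) = $0.

$0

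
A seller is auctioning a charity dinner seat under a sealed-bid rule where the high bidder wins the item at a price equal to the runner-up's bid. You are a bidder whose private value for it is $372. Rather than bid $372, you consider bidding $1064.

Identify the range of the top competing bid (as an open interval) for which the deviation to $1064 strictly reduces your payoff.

If the competing bid is below $372, both bids win at the same price — no difference.
If it is above $1064, both bids lose — no difference.
If it lies strictly between $372 and $1064, bidding your value loses (payoff 0) while bidding $1064 wins at a price above your value (payoff negative).
So the deviation strictly hurts on the open interval ($372, $1064).
Because the price is fixed by the runner-up's bid, deviating from your value can only change a good outcome into a bad one — never the reverse.

($372, $1064)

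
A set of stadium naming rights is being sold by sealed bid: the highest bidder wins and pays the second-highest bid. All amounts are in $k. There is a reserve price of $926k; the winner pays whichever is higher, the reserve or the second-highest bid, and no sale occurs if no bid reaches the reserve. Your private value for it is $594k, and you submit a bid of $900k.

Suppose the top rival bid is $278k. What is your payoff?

Your bid $900k is the highest bid but falls below the reserve $926k, so the item goes unsold. Payoff $0k.

$0k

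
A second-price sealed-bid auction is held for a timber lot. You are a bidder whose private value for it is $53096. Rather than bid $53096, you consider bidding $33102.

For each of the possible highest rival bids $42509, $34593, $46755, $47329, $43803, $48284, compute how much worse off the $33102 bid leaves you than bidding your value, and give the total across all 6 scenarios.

The deviation costs you only when the competing bid falls strictly between $33102 and $53096; elsewhere both bids give the same outcome.
$42509: truthful payoff $10587, deviation payoff $0 → loss $10587.
$34593: truthful payoff $18503, deviation payoff $0 → loss $18503.
$46755: truthful payoff $6341, deviation payoff $0 → loss $6341.
$47329: truthful payoff $5767, deviation payoff $0 → loss $5767.
$43803: truthful payoff $9293, deviation payoff $0 → loss $9293.
$48284: truthful payoff $4812, deviation payoff $0 → loss $4812.
Total loss = $10587 + $18503 + $6341 + $5767 + $9293 + $4812 = $55303.

$55303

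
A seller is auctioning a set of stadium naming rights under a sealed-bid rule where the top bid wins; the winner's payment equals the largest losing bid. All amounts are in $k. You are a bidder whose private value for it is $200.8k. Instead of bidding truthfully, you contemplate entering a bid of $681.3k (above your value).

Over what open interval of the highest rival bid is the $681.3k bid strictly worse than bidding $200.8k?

If the competing bid is below $200.8k, both bids win at the same price — no difference.
If it is above $681.3k, both bids lose — no difference.
If it lies strictly between $200.8k and $681.3k, bidding your value loses (payoff 0) while bidding $681.3k wins at a price above your value (payoff negative).
So the deviation strictly hurts on the open interval ($200.8k, $681.3k).

($200.8k, $681.3k)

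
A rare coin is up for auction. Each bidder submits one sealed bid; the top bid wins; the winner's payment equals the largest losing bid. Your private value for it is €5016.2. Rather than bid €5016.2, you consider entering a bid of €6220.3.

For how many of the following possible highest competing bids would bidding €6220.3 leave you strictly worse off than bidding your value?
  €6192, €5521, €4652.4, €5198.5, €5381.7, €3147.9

4

The deviation hurts exactly when the highest competing bid lies strictly between €5016.2 and €6220.3 — overbidding then wins at a price above your value.
€6192: inside the interval → strictly worse (loss €1175.8).
€5521: inside the interval → strictly worse (loss €504.8).
€4652.4: below both → same outcome either way.
€5198.5: inside the interval → strictly worse (loss €182.3).
€5381.7: inside the interval → strictly worse (loss €365.5).
€3147.9: below both → same outcome either way.
Count: 4.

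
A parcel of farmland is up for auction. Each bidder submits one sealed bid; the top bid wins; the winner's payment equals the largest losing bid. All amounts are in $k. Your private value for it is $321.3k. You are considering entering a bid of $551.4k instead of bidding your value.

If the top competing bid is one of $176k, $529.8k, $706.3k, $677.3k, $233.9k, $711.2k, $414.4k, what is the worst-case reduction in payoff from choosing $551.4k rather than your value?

$208.5k

$176k: same outcome either way → loss $0k.
$529.8k: truthful gives $0k, deviation gives −$208.5k → loss $208.5k.
$706.3k: same outcome either way → loss $0k.
$677.3k: same outcome either way → loss $0k.
$233.9k: same outcome either way → loss $0k.
$711.2k: same outcome either way → loss $0k.
$414.4k: truthful gives $0k, deviation gives −$93.1k → loss $93.1k.
Maximum loss: $208.5k.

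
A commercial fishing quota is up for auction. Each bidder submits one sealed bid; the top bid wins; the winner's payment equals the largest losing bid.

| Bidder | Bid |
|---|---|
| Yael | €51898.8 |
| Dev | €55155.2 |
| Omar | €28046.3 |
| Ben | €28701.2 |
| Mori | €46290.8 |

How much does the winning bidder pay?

€51898.8

Highest bid: Dev at €55155.2, so Dev wins.
Second-highest bid: Yael at €51898.8 — that is the price the winner pays.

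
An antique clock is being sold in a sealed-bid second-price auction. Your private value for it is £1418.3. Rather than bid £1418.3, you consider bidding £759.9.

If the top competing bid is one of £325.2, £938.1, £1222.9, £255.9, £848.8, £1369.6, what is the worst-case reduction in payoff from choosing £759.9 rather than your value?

£569.5

£325.2: same outcome either way → loss £0.
£938.1: truthful gives £480.2, deviation gives £0 → loss £480.2.
£1222.9: truthful gives £195.4, deviation gives £0 → loss £195.4.
£255.9: same outcome either way → loss £0.
£848.8: truthful gives £569.5, deviation gives £0 → loss £569.5.
£1369.6: truthful gives £48.7, deviation gives £0 → loss £48.7.
Maximum loss: £569.5.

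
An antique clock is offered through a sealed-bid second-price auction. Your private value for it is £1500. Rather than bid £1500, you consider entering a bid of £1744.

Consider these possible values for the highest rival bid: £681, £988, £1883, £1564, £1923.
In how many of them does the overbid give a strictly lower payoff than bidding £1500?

1

The deviation hurts exactly when the highest competing bid lies strictly between £1500 and £1744 — overbidding then wins at a price above your value.
£681: below both → same outcome either way.
£988: below both → same outcome either way.
£1883: above both → same outcome either way.
£1564: inside the interval → strictly worse (loss £64).
£1923: above both → same outcome either way.
Count: 1.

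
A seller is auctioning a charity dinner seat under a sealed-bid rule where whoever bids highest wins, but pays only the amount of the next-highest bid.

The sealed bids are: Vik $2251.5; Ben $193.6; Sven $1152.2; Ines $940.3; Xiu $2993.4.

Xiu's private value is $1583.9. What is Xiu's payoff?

Highest bid: Xiu at $2993.4, so Xiu wins.
Second-highest bid: Vik at $2251.5 — that is the price the winner pays.
Xiu's payoff = value − price = $1583.9 − $2251.5 = −$667.6.

−$667.6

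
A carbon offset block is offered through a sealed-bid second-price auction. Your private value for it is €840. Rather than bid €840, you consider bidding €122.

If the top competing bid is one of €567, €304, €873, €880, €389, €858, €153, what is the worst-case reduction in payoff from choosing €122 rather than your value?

€567: truthful gives €273, deviation gives €0 → loss €273.
€304: truthful gives €536, deviation gives €0 → loss €536.
€873: same outcome either way → loss €0.
€880: same outcome either way → loss €0.
€389: truthful gives €451, deviation gives €0 → loss €451.
€858: same outcome either way → loss €0.
€153: truthful gives €687, deviation gives €0 → loss €687.
Maximum loss: €687.

€687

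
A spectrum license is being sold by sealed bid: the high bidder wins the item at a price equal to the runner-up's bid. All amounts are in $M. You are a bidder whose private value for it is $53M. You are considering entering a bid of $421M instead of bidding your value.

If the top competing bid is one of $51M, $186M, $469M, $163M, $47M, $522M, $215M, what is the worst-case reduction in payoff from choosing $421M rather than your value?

$162M

$51M: same outcome either way → loss $0M.
$186M: truthful gives $0M, deviation gives −$133M → loss $133M.
$469M: same outcome either way → loss $0M.
$163M: truthful gives $0M, deviation gives −$110M → loss $110M.
$47M: same outcome either way → loss $0M.
$522M: same outcome either way → loss $0M.
$215M: truthful gives $0M, deviation gives −$162M → loss $162M.
Maximum loss: $162M.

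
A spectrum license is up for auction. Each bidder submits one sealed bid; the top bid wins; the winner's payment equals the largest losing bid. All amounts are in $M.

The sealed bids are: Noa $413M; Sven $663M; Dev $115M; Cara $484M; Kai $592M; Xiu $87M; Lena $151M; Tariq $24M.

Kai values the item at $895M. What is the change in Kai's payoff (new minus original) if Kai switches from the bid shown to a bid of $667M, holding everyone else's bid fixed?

The highest bid among the other bidders is $663M; Kai's bid doesn't change that.
Original bid $592M: Kai is not highest (top rival bid is $663M); payoff $0M.
Alternative bid $667M: Kai is highest, pays the top rival bid $663M; payoff $895M − $663M = $232M.
Change in payoff = $232M − ($0M) = $232M.

$232M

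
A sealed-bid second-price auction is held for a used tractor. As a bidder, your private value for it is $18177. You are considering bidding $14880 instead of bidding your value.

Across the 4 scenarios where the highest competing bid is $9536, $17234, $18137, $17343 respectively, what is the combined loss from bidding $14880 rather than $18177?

$1817

The deviation costs you only when the competing bid falls strictly between $14880 and $18177; elsewhere both bids give the same outcome.
$9536: outcomes coincide → loss $0.
$17234: truthful payoff $943, deviation payoff $0 → loss $943.
$18137: truthful payoff $40, deviation payoff $0 → loss $40.
$17343: truthful payoff $834, deviation payoff $0 → loss $834.
Total loss = $943 + $40 + $834 = $1817.
Truthful bidding weakly dominates here: raising your bid can only win items priced above your value, and lowering it can only forfeit items priced below.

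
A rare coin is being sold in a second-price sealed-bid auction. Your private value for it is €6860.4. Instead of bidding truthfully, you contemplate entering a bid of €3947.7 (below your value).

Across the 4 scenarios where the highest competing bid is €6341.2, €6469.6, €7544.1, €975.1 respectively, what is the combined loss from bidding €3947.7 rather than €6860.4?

The deviation costs you only when the competing bid falls strictly between €3947.7 and €6860.4; elsewhere both bids give the same outcome.
€6341.2: truthful payoff €519.2, deviation payoff €0 → loss €519.2.
€6469.6: truthful payoff €390.8, deviation payoff €0 → loss €390.8.
€7544.1: outcomes coincide → loss €0.
€975.1: outcomes coincide → loss €0.
Total loss = €519.2 + €390.8 = €910.

€910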